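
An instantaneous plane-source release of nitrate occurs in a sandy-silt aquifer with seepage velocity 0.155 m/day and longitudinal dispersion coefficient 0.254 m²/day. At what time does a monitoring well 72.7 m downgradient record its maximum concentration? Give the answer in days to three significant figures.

459 days

For the 1D instantaneous-source solution, setting ∂C/∂t = 0 at fixed x gives v²t² + 2Dt − x² = 0, so t = (√(D² + v²x²) − D)/v².
√(D² + v²x²) = √(0.254² + 0.155² × 72.7²) = 11.27; v² = 0.024025.
t = (11.27 − 0.254)/0.024025 = 459 days (vs. the pure-advection estimate x/v = 469 d).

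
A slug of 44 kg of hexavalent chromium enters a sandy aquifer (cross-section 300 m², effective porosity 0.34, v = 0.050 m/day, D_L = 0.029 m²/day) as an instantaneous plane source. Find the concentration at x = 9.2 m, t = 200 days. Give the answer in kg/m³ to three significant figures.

0.0492 kg/m³

For an instantaneous plane source, C(x,t) = M/(n_e·A·√(4πDt)) · exp(−(x−vt)²/(4Dt)), with n_e·A the pore (flow) area.
Plume center vt = 0.050 × 200 = 10 m, so the well at 9.2 m is 0.8 m upgradient of the peak.
√(4πDt) = 8.537 m, giving peak height M/(n_e·A·√(4πDt)) = 44/(0.34 × 300 × 8.537) = 0.05053 kg/m³.
(x−vt)²/(4Dt) = (-0.8)²/(4 × 0.029 × 200) = 0.02759; exp(−0.02759) = 0.9728.
C = 0.05053 × 0.9728 = 0.0492 kg/m³.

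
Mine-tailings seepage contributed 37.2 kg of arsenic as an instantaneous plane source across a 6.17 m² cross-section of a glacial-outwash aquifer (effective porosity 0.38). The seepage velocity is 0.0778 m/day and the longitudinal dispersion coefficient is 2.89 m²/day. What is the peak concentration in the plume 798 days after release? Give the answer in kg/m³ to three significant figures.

The peak of an instantaneous 1D plume sits at x = vt; there the Gaussian factor is 1 and C_max = M/(n_e·A·√(4πDt)), where n_e·A is the pore area the mass is dissolved in.
√(4πDt) = √(4π × 2.89 × 798) = 170.2 m, so C_max = 37.2/(0.38 × 6.17 × 170.2) = 0.0932 kg/m³.

0.0932 kg/m³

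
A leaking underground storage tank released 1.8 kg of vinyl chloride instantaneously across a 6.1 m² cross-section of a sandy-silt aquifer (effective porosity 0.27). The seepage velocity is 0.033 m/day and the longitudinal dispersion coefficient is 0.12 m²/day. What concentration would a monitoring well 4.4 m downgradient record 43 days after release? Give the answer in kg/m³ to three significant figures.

For an instantaneous plane source, C(x,t) = M/(n_e·A·√(4πDt)) · exp(−(x−vt)²/(4Dt)), with n_e·A the pore (flow) area.
Plume center vt = 0.033 × 43 = 1.419 m, so the well at 4.4 m is 2.981 m downgradient of the peak.
√(4πDt) = 8.052 m, giving peak height M/(n_e·A·√(4πDt)) = 1.8/(0.27 × 6.1 × 8.052) = 0.1357 kg/m³.
(x−vt)²/(4Dt) = (2.981)²/(4 × 0.12 × 43) = 0.4305; exp(−0.4305) = 0.6502.
C = 0.1357 × 0.6502 = 0.0882 kg/m³.

0.0882 kg/m³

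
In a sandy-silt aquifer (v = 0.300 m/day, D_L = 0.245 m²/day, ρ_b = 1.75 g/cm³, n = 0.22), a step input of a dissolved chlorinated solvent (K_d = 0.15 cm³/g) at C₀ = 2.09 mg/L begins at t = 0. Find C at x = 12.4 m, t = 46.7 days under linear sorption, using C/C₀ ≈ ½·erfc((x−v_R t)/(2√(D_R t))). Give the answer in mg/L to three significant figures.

0.0655 mg/L

Retardation factor R = 1 + ρ_b·K_d/n = 1 + 1.75 × 0.15/0.22 = 2.193.
Sorption retards both mechanisms: v_R = v/R = 0.1368 m/day, D_R = D/R = 0.1117 m²/day.
v_R·t = 0.1368 × 46.7 = 6.38856 m; 2√(D_R t) = 4.568 m; argument = (12.4 − 6.38856)/4.568 = 1.316.
C = C₀ × ½·erfc(1.316) = 2.09 × 0.03136 = 0.0655 mg/L.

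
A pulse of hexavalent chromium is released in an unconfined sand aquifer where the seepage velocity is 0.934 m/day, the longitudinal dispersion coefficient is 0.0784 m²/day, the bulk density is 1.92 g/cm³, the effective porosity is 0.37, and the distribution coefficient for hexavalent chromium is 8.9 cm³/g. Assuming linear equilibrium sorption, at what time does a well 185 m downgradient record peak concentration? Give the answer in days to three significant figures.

Retardation factor R = 1 + ρ_b·K_d/n = 1 + 1.92 × 8.9/0.37 = 47.18.
Sorption retards both mechanisms: v_R = v/R = 0.01980 m/day, D_R = D/R = 0.001662 m²/day.
Peak time from v_R²t² + 2D_R t − x² = 0: t = (√(D_R² + v_R²x²) − D_R)/v_R².
√(D_R² + v_R²x²) = √(0.001662² + 0.01980² × 185²) = 3.663; v_R² = 0.0003920.
t = (3.663 − 0.001662)/0.0003920 = 9340 days.

9340 days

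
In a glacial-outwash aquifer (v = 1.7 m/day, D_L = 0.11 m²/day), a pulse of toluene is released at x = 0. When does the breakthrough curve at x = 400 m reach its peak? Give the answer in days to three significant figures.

235 days

For the 1D instantaneous-source solution, setting ∂C/∂t = 0 at fixed x gives v²t² + 2Dt − x² = 0, so t = (√(D² + v²x²) − D)/v².
√(D² + v²x²) = √(0.11² + 1.7² × 400²) = 680.0; v² = 2.89.
t = (680.0 − 0.11)/2.89 = 235 days (vs. the pure-advection estimate x/v = 235 d).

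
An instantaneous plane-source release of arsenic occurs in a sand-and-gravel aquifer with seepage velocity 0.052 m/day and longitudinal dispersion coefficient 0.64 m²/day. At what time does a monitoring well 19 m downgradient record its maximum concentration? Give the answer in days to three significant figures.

199 days

For the 1D instantaneous-source solution, setting ∂C/∂t = 0 at fixed x gives v²t² + 2Dt − x² = 0, so t = (√(D² + v²x²) − D)/v².
√(D² + v²x²) = √(0.64² + 0.052² × 19²) = 1.177; v² = 0.002704.
t = (1.177 − 0.64)/0.002704 = 199 days (vs. the pure-advection estimate x/v = 365 d).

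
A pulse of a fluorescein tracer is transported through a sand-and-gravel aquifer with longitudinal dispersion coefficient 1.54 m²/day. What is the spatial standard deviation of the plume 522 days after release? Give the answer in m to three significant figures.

40.1 m

Dispersive spreading gives a Gaussian with σ² = 2Dt; advection only shifts the center.
σ = √(2 × 1.54 × 522) = 40.1 m.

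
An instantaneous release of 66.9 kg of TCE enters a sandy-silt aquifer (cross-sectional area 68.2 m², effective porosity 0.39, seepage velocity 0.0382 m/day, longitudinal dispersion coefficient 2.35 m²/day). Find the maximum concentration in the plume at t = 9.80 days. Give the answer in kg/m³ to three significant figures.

0.148 kg/m³

The peak of an instantaneous 1D plume sits at x = vt; there the Gaussian factor is 1 and C_max = M/(n_e·A·√(4πDt)), where n_e·A is the pore area the mass is dissolved in.
√(4πDt) = √(4π × 2.35 × 9.80) = 17.01 m, so C_max = 66.9/(0.39 × 68.2 × 17.01) = 0.148 kg/m³.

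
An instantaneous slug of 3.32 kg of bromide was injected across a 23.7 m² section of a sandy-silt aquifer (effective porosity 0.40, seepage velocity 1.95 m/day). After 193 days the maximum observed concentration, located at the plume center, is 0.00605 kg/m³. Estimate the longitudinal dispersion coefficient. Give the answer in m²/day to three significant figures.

1.38 m²/day

At the plume center C_max = M/(n_e·A·√(4πDt)), so D = M²/(4πt·(n_e·A·C_max)²).
n_e·A·C_max = 0.40 × 23.7 × 0.00605 = 0.05735 kg/m.
D = 3.32²/(4π × 193 × 0.05735²) = 1.38 m²/day.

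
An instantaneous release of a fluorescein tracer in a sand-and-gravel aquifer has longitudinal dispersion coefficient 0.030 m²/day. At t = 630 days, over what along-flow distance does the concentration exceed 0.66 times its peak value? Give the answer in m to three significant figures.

The plume is Gaussian with σ = √(2Dt) = √(2 × 0.030 × 630) = 6.148 m.
C/C_peak = exp(−Δx²/(2σ²)) = 0.66 ⇒ Δx = σ·√(−2 ln 0.66) = 6.148 × 0.9116 = 5.605 m.
Width = 2Δx = 11.2 m.

11.2 m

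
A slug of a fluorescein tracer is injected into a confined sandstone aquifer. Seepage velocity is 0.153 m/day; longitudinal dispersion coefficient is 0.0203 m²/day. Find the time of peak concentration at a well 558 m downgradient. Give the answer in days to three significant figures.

3650 days

For the 1D instantaneous-source solution, setting ∂C/∂t = 0 at fixed x gives v²t² + 2Dt − x² = 0, so t = (√(D² + v²x²) − D)/v².
√(D² + v²x²) = √(0.0203² + 0.153² × 558²) = 85.37; v² = 0.023409.
t = (85.37 − 0.0203)/0.023409 = 3650 days (vs. the pure-advection estimate x/v = 3650 d).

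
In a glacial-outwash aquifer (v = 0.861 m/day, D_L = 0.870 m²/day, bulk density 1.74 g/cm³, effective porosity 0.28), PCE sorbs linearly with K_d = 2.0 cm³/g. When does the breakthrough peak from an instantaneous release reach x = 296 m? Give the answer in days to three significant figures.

4600 days

Retardation factor R = 1 + ρ_b·K_d/n = 1 + 1.74 × 2.0/0.28 = 13.43.
Sorption retards both mechanisms: v_R = v/R = 0.06411 m/day, D_R = D/R = 0.06478 m²/day.
Peak time from v_R²t² + 2D_R t − x² = 0: t = (√(D_R² + v_R²x²) − D_R)/v_R².
√(D_R² + v_R²x²) = √(0.06478² + 0.06411² × 296²) = 18.98; v_R² = 0.004110.
t = (18.98 − 0.06478)/0.004110 = 4600 days.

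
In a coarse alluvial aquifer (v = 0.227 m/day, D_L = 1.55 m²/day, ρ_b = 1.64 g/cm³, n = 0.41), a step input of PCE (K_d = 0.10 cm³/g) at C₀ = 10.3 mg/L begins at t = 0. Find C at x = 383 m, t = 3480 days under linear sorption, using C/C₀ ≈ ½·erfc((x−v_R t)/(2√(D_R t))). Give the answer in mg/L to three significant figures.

Retardation factor R = 1 + ρ_b·K_d/n = 1 + 1.64 × 0.10/0.41 = 1.400.
Sorption retards both mechanisms: v_R = v/R = 0.1621 m/day, D_R = D/R = 1.107 m²/day.
v_R·t = 0.1621 × 3480 = 564.108 m; 2√(D_R t) = 124.1 m; argument = (383 − 564.108)/124.1 = -1.459.
C = C₀ × ½·erfc(-1.459) = 10.3 × 0.9805 = 10.1 mg/L.

10.1 mg/L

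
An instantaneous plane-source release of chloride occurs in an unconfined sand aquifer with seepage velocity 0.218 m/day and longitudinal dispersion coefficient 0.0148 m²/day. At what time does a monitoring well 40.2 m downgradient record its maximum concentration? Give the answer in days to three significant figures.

184 days

For the 1D instantaneous-source solution, setting ∂C/∂t = 0 at fixed x gives v²t² + 2Dt − x² = 0, so t = (√(D² + v²x²) − D)/v².
√(D² + v²x²) = √(0.0148² + 0.218² × 40.2²) = 8.764; v² = 0.047524.
t = (8.764 − 0.0148)/0.047524 = 184 days (vs. the pure-advection estimate x/v = 184 d).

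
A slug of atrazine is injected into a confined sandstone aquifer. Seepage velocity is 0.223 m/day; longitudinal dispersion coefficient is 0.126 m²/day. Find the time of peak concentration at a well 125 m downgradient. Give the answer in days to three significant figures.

558 days

For the 1D instantaneous-source solution, setting ∂C/∂t = 0 at fixed x gives v²t² + 2Dt − x² = 0, so t = (√(D² + v²x²) − D)/v².
√(D² + v²x²) = √(0.126² + 0.223² × 125²) = 27.88; v² = 0.049729.
t = (27.88 − 0.126)/0.049729 = 558 days (vs. the pure-advection estimate x/v = 561 d).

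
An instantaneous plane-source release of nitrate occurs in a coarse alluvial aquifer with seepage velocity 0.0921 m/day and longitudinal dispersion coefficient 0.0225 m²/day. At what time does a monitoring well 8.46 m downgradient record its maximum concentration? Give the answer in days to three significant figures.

For the 1D instantaneous-source solution, setting ∂C/∂t = 0 at fixed x gives v²t² + 2Dt − x² = 0, so t = (√(D² + v²x²) − D)/v².
√(D² + v²x²) = √(0.0225² + 0.0921² × 8.46²) = 0.7795; v² = 0.00848241.
t = (0.7795 − 0.0225)/0.00848241 = 89.2 days (vs. the pure-advection estimate x/v = 91.9 d).

89.2 days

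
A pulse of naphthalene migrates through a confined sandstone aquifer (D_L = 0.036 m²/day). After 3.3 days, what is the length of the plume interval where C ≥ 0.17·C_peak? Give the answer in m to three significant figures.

1.84 m

The plume is Gaussian with σ = √(2Dt) = √(2 × 0.036 × 3.3) = 0.4874 m.
C/C_peak = exp(−Δx²/(2σ²)) = 0.17 ⇒ Δx = σ·√(−2 ln 0.17) = 0.4874 × 1.883 = 0.9178 m.
Width = 2Δx = 1.84 m.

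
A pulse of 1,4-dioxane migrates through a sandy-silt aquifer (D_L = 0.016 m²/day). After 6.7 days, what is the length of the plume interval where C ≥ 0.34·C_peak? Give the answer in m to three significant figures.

1.36 m

The plume is Gaussian with σ = √(2Dt) = √(2 × 0.016 × 6.7) = 0.4630 m.
C/C_peak = exp(−Δx²/(2σ²)) = 0.34 ⇒ Δx = σ·√(−2 ln 0.34) = 0.4630 × 1.469 = 0.6801 m.
Width = 2Δx = 1.36 m.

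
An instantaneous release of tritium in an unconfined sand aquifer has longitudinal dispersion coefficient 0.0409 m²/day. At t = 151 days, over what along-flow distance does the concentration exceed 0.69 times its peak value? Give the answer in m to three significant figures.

The plume is Gaussian with σ = √(2Dt) = √(2 × 0.0409 × 151) = 3.515 m.
C/C_peak = exp(−Δx²/(2σ²)) = 0.69 ⇒ Δx = σ·√(−2 ln 0.69) = 3.515 × 0.8615 = 3.028 m.
Width = 2Δx = 6.06 m.

6.06 m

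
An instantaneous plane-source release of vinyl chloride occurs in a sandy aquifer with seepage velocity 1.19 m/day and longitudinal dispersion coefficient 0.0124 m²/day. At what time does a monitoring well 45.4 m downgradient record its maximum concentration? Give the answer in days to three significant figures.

For the 1D instantaneous-source solution, setting ∂C/∂t = 0 at fixed x gives v²t² + 2Dt − x² = 0, so t = (√(D² + v²x²) − D)/v².
√(D² + v²x²) = √(0.0124² + 1.19² × 45.4²) = 54.03; v² = 1.4161.
t = (54.03 − 0.0124)/1.4161 = 38.1 days (vs. the pure-advection estimate x/v = 38.2 d).

38.1 days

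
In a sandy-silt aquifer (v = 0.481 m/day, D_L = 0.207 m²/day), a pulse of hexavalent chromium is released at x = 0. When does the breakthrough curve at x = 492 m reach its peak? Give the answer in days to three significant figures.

For the 1D instantaneous-source solution, setting ∂C/∂t = 0 at fixed x gives v²t² + 2Dt − x² = 0, so t = (√(D² + v²x²) − D)/v².
√(D² + v²x²) = √(0.207² + 0.481² × 492²) = 236.7; v² = 0.231361.
t = (236.7 − 0.207)/0.231361 = 1020 days (vs. the pure-advection estimate x/v = 1020 d).

1020 days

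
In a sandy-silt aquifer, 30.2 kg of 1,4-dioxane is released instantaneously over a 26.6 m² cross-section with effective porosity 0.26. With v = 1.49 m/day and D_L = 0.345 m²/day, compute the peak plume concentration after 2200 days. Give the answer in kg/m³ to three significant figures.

0.0447 kg/m³

The peak of an instantaneous 1D plume sits at x = vt; there the Gaussian factor is 1 and C_max = M/(n_e·A·√(4πDt)), where n_e·A is the pore area the mass is dissolved in.
√(4πDt) = √(4π × 0.345 × 2200) = 97.66 m, so C_max = 30.2/(0.26 × 26.6 × 97.66) = 0.0447 kg/m³.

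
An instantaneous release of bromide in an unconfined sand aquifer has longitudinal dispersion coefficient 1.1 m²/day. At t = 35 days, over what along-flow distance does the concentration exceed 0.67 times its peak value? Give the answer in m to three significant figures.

The plume is Gaussian with σ = √(2Dt) = √(2 × 1.1 × 35) = 8.775 m.
C/C_peak = exp(−Δx²/(2σ²)) = 0.67 ⇒ Δx = σ·√(−2 ln 0.67) = 8.775 × 0.8950 = 7.854 m.
Width = 2Δx = 15.7 m.

15.7 m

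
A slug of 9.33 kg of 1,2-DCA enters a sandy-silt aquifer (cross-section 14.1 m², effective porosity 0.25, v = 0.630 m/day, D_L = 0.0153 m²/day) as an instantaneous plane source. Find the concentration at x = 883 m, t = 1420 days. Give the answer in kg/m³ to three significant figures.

0.0341 kg/m³

For an instantaneous plane source, C(x,t) = M/(n_e·A·√(4πDt)) · exp(−(x−vt)²/(4Dt)), with n_e·A the pore (flow) area.
Plume center vt = 0.630 × 1420 = 894.6 m, so the well at 883 m is 11.6 m upgradient of the peak.
√(4πDt) = 16.52 m, giving peak height M/(n_e·A·√(4πDt)) = 9.33/(0.25 × 14.1 × 16.52) = 0.1602 kg/m³.
(x−vt)²/(4Dt) = (-11.6)²/(4 × 0.0153 × 1420) = 1.548; exp(−1.548) = 0.2127.
C = 0.1602 × 0.2127 = 0.0341 kg/m³.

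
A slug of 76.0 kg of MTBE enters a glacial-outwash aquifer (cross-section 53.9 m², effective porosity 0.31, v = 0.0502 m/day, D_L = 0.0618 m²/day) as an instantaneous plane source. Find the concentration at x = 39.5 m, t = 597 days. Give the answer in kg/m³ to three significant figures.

For an instantaneous plane source, C(x,t) = M/(n_e·A·√(4πDt)) · exp(−(x−vt)²/(4Dt)), with n_e·A the pore (flow) area.
Plume center vt = 0.0502 × 597 = 29.9694 m, so the well at 39.5 m is 9.5306 m downgradient of the peak.
√(4πDt) = 21.53 m, giving peak height M/(n_e·A·√(4πDt)) = 76.0/(0.31 × 53.9 × 21.53) = 0.2113 kg/m³.
(x−vt)²/(4Dt) = (9.5306)²/(4 × 0.0618 × 597) = 0.6155; exp(−0.6155) = 0.5404.
C = 0.2113 × 0.5404 = 0.114 kg/m³.

0.114 kg/m³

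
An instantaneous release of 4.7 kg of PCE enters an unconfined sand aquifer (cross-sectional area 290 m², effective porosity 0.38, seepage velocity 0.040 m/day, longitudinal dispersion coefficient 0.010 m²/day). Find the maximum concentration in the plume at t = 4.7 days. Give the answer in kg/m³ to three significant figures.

0.0555 kg/m³

The peak of an instantaneous 1D plume sits at x = vt; there the Gaussian factor is 1 and C_max = M/(n_e·A·√(4πDt)), where n_e·A is the pore area the mass is dissolved in.
√(4πDt) = √(4π × 0.010 × 4.7) = 0.7685 m, so C_max = 4.7/(0.38 × 290 × 0.7685) = 0.0555 kg/m³.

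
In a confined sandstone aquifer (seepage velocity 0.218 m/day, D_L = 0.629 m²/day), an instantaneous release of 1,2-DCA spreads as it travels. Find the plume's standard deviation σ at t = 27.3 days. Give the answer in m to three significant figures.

Dispersive spreading gives a Gaussian with σ² = 2Dt; advection only shifts the center.
σ = √(2 × 0.629 × 27.3) = 5.86 m.

5.86 m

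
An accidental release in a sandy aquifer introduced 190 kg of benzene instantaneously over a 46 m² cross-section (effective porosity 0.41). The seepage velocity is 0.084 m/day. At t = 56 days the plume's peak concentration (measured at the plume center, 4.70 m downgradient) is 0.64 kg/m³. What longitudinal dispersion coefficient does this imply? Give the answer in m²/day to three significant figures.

At the plume center C_max = M/(n_e·A·√(4πDt)), so D = M²/(4πt·(n_e·A·C_max)²).
n_e·A·C_max = 0.41 × 46 × 0.64 = 12.07 kg/m.
D = 190²/(4π × 56 × 12.07²) = 0.352 m²/day.

0.352 m²/day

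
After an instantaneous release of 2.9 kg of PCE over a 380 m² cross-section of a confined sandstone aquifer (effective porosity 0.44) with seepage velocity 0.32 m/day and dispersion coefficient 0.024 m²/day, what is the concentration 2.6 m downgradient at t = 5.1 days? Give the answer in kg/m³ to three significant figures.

0.00206 kg/m³

For an instantaneous plane source, C(x,t) = M/(n_e·A·√(4πDt)) · exp(−(x−vt)²/(4Dt)), with n_e·A the pore (flow) area.
Plume center vt = 0.32 × 5.1 = 1.632 m, so the well at 2.6 m is 0.968 m downgradient of the peak.
√(4πDt) = 1.240 m, giving peak height M/(n_e·A·√(4πDt)) = 2.9/(0.44 × 380 × 1.240) = 0.01399 kg/m³.
(x−vt)²/(4Dt) = (0.968)²/(4 × 0.024 × 5.1) = 1.914; exp(−1.914) = 0.1475.
C = 0.01399 × 0.1475 = 0.00206 kg/m³.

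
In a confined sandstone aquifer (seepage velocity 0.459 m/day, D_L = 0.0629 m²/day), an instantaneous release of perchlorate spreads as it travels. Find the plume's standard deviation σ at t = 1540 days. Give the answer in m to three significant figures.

13.9 m

Dispersive spreading gives a Gaussian with σ² = 2Dt; advection only shifts the center.
σ = √(2 × 0.0629 × 1540) = 13.9 m.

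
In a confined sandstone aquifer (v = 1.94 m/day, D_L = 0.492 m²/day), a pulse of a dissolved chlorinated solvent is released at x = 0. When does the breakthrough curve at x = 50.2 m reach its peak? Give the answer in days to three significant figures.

For the 1D instantaneous-source solution, setting ∂C/∂t = 0 at fixed x gives v²t² + 2Dt − x² = 0, so t = (√(D² + v²x²) − D)/v².
√(D² + v²x²) = √(0.492² + 1.94² × 50.2²) = 97.39; v² = 3.7636.
t = (97.39 − 0.492)/3.7636 = 25.7 days (vs. the pure-advection estimate x/v = 25.9 d).

25.7 days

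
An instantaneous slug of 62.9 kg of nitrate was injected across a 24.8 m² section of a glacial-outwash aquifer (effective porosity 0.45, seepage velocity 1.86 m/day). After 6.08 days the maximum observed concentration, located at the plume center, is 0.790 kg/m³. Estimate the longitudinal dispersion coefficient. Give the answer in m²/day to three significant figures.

0.666 m²/day

At the plume center C_max = M/(n_e·A·√(4πDt)), so D = M²/(4πt·(n_e·A·C_max)²).
n_e·A·C_max = 0.45 × 24.8 × 0.790 = 8.816 kg/m.
D = 62.9²/(4π × 6.08 × 8.816²) = 0.666 m²/day.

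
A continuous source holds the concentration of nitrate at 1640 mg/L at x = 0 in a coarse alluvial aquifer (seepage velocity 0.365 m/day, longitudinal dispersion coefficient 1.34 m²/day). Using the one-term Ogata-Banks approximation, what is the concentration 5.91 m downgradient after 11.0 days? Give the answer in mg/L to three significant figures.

For a continuous step input, C/C₀ ≈ ½·erfc((x−vt)/(2√(Dt))).
vt = 0.365 × 11.0 = 4.015 m and 2√(Dt) = 2√(1.34 × 11.0) = 7.679 m.
Argument (x−vt)/(2√(Dt)) = (5.91 − 4.015)/7.679 = 0.2468; ½·erfc(0.2468) = 0.3635.
C = 1640 × 0.3635 = 596 mg/L.

596 mg/L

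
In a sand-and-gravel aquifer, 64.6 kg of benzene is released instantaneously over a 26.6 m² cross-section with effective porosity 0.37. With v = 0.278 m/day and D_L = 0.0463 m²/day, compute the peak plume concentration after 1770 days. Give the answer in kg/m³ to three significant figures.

The peak of an instantaneous 1D plume sits at x = vt; there the Gaussian factor is 1 and C_max = M/(n_e·A·√(4πDt)), where n_e·A is the pore area the mass is dissolved in.
√(4πDt) = √(4π × 0.0463 × 1770) = 32.09 m, so C_max = 64.6/(0.37 × 26.6 × 32.09) = 0.205 kg/m³.

0.205 kg/m³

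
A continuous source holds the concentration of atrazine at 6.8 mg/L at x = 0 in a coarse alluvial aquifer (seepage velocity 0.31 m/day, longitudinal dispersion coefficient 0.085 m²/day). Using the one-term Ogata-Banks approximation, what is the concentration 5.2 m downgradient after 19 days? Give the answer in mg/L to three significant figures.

For a continuous step input, C/C₀ ≈ ½·erfc((x−vt)/(2√(Dt))).
vt = 0.31 × 19 = 5.89 m and 2√(Dt) = 2√(0.085 × 19) = 2.542 m.
Argument (x−vt)/(2√(Dt)) = (5.2 − 5.89)/2.542 = -0.2714; ½·erfc(-0.2714) = 0.6494.
C = 6.8 × 0.6494 = 4.42 mg/L.

4.42 mg/L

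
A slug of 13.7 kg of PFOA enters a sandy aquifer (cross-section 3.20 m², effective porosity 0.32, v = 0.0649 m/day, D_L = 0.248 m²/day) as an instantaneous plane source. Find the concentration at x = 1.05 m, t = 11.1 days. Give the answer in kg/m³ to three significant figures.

2.25 kg/m³

For an instantaneous plane source, C(x,t) = M/(n_e·A·√(4πDt)) · exp(−(x−vt)²/(4Dt)), with n_e·A the pore (flow) area.
Plume center vt = 0.0649 × 11.1 = 0.72039 m, so the well at 1.05 m is 0.32961 m downgradient of the peak.
√(4πDt) = 5.882 m, giving peak height M/(n_e·A·√(4πDt)) = 13.7/(0.32 × 3.20 × 5.882) = 2.275 kg/m³.
(x−vt)²/(4Dt) = (0.32961)²/(4 × 0.248 × 11.1) = 0.009867; exp(−0.009867) = 0.9902.
C = 2.275 × 0.9902 = 2.25 kg/m³.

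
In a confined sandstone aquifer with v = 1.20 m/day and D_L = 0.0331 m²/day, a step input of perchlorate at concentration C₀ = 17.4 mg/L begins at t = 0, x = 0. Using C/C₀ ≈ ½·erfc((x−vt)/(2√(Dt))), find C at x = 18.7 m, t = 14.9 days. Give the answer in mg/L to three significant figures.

For a continuous step input, C/C₀ ≈ ½·erfc((x−vt)/(2√(Dt))).
vt = 1.20 × 14.9 = 17.88 m and 2√(Dt) = 2√(0.0331 × 14.9) = 1.405 m.
Argument (x−vt)/(2√(Dt)) = (18.7 − 17.88)/1.405 = 0.5836; ½·erfc(0.5836) = 0.2046.
C = 17.4 × 0.2046 = 3.56 mg/L.

3.56 mg/L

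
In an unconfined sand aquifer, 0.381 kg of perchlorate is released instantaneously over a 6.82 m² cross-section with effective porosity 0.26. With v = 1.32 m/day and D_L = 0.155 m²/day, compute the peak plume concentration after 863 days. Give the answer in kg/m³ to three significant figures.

0.00524 kg/m³

The peak of an instantaneous 1D plume sits at x = vt; there the Gaussian factor is 1 and C_max = M/(n_e·A·√(4πDt)), where n_e·A is the pore area the mass is dissolved in.
√(4πDt) = √(4π × 0.155 × 863) = 41.00 m, so C_max = 0.381/(0.26 × 6.82 × 41.00) = 0.00524 kg/m³.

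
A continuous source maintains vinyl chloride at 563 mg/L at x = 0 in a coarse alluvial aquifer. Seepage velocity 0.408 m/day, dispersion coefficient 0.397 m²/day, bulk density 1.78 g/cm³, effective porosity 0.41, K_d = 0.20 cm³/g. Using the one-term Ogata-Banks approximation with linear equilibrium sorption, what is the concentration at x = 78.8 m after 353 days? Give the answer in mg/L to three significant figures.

250 mg/L

Retardation factor R = 1 + ρ_b·K_d/n = 1 + 1.78 × 0.20/0.41 = 1.868.
Sorption retards both mechanisms: v_R = v/R = 0.2184 m/day, D_R = D/R = 0.2125 m²/day.
v_R·t = 0.2184 × 353 = 77.0952 m; 2√(D_R t) = 17.32 m; argument = (78.8 − 77.0952)/17.32 = 0.09843.
C = C₀ × ½·erfc(0.09843) = 563 × 0.4446 = 250 mg/L.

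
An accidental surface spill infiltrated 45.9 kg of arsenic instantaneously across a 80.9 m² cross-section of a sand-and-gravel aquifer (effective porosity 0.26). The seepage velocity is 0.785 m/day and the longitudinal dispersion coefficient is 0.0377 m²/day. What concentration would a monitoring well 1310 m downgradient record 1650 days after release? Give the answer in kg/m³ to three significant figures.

For an instantaneous plane source, C(x,t) = M/(n_e·A·√(4πDt)) · exp(−(x−vt)²/(4Dt)), with n_e·A the pore (flow) area.
Plume center vt = 0.785 × 1650 = 1295.25 m, so the well at 1310 m is 14.75 m downgradient of the peak.
√(4πDt) = 27.96 m, giving peak height M/(n_e·A·√(4πDt)) = 45.9/(0.26 × 80.9 × 27.96) = 0.07805 kg/m³.
(x−vt)²/(4Dt) = (14.75)²/(4 × 0.0377 × 1650) = 0.8744; exp(−0.8744) = 0.4171.
C = 0.07805 × 0.4171 = 0.0326 kg/m³.

0.0326 kg/m³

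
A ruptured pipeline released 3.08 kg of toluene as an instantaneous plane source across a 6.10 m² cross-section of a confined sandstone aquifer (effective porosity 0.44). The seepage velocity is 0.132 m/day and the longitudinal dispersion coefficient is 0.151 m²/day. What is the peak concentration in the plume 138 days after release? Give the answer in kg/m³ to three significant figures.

The peak of an instantaneous 1D plume sits at x = vt; there the Gaussian factor is 1 and C_max = M/(n_e·A·√(4πDt)), where n_e·A is the pore area the mass is dissolved in.
√(4πDt) = √(4π × 0.151 × 138) = 16.18 m, so C_max = 3.08/(0.44 × 6.10 × 16.18) = 0.0709 kg/m³.

0.0709 kg/m³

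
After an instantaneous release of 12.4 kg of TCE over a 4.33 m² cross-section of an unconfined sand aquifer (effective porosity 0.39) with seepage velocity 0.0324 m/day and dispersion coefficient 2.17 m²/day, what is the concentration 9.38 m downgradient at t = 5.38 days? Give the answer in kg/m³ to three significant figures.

0.0987 kg/m³

For an instantaneous plane source, C(x,t) = M/(n_e·A·√(4πDt)) · exp(−(x−vt)²/(4Dt)), with n_e·A the pore (flow) area.
Plume center vt = 0.0324 × 5.38 = 0.174312 m, so the well at 9.38 m is 9.205688 m downgradient of the peak.
√(4πDt) = 12.11 m, giving peak height M/(n_e·A·√(4πDt)) = 12.4/(0.39 × 4.33 × 12.11) = 0.6064 kg/m³.
(x−vt)²/(4Dt) = (9.205688)²/(4 × 2.17 × 5.38) = 1.815; exp(−1.815) = 0.1628.
C = 0.6064 × 0.1628 = 0.0987 kg/m³.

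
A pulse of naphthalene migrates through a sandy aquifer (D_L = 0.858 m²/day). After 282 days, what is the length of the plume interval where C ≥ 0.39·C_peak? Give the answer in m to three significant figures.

The plume is Gaussian with σ = √(2Dt) = √(2 × 0.858 × 282) = 22.00 m.
C/C_peak = exp(−Δx²/(2σ²)) = 0.39 ⇒ Δx = σ·√(−2 ln 0.39) = 22.00 × 1.372 = 30.18 m.
Width = 2Δx = 60.4 m.

60.4 m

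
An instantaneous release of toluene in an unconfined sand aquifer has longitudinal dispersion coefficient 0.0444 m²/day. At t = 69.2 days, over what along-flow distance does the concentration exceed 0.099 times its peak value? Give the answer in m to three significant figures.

10.7 m

The plume is Gaussian with σ = √(2Dt) = √(2 × 0.0444 × 69.2) = 2.479 m.
C/C_peak = exp(−Δx²/(2σ²)) = 0.099 ⇒ Δx = σ·√(−2 ln 0.099) = 2.479 × 2.151 = 5.332 m.
Width = 2Δx = 10.7 m.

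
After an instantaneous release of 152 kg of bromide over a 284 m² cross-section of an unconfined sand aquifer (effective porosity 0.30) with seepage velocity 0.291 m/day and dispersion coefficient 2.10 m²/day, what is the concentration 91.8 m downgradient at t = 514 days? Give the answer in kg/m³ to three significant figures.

0.00707 kg/m³

For an instantaneous plane source, C(x,t) = M/(n_e·A·√(4πDt)) · exp(−(x−vt)²/(4Dt)), with n_e·A the pore (flow) area.
Plume center vt = 0.291 × 514 = 149.574 m, so the well at 91.8 m is 57.774 m upgradient of the peak.
√(4πDt) = 116.5 m, giving peak height M/(n_e·A·√(4πDt)) = 152/(0.30 × 284 × 116.5) = 0.01531 kg/m³.
(x−vt)²/(4Dt) = (-57.774)²/(4 × 2.10 × 514) = 0.7731; exp(−0.7731) = 0.4616.
C = 0.01531 × 0.4616 = 0.00707 kg/m³.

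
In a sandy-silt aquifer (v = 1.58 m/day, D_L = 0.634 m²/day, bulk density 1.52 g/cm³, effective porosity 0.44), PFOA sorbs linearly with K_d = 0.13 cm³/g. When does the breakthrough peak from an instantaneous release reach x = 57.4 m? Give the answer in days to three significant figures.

Retardation factor R = 1 + ρ_b·K_d/n = 1 + 1.52 × 0.13/0.44 = 1.449.
Sorption retards both mechanisms: v_R = v/R = 1.090 m/day, D_R = D/R = 0.4375 m²/day.
Peak time from v_R²t² + 2D_R t − x² = 0: t = (√(D_R² + v_R²x²) − D_R)/v_R².
√(D_R² + v_R²x²) = √(0.4375² + 1.090² × 57.4²) = 62.57; v_R² = 1.188.
t = (62.57 − 0.4375)/1.188 = 52.3 days.

52.3 days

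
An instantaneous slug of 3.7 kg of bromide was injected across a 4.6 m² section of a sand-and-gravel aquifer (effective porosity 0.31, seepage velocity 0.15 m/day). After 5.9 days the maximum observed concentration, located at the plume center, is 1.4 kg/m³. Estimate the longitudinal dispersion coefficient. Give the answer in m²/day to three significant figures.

At the plume center C_max = M/(n_e·A·√(4πDt)), so D = M²/(4πt·(n_e·A·C_max)²).
n_e·A·C_max = 0.31 × 4.6 × 1.4 = 1.996 kg/m.
D = 3.7²/(4π × 5.9 × 1.996²) = 0.0463 m²/day.

0.0463 m²/day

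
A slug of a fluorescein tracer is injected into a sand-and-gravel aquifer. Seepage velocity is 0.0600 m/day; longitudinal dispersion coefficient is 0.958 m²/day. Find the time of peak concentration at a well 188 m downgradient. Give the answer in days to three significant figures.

For the 1D instantaneous-source solution, setting ∂C/∂t = 0 at fixed x gives v²t² + 2Dt − x² = 0, so t = (√(D² + v²x²) − D)/v².
√(D² + v²x²) = √(0.958² + 0.0600² × 188²) = 11.32; v² = 0.0036.
t = (11.32 − 0.958)/0.0036 = 2880 days (vs. the pure-advection estimate x/v = 3130 d).

2880 days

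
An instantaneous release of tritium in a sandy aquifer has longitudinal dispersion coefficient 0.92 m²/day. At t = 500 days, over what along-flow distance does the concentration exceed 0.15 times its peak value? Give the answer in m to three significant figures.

118 m

The plume is Gaussian with σ = √(2Dt) = √(2 × 0.92 × 500) = 30.33 m.
C/C_peak = exp(−Δx²/(2σ²)) = 0.15 ⇒ Δx = σ·√(−2 ln 0.15) = 30.33 × 1.948 = 59.08 m.
Width = 2Δx = 118 m.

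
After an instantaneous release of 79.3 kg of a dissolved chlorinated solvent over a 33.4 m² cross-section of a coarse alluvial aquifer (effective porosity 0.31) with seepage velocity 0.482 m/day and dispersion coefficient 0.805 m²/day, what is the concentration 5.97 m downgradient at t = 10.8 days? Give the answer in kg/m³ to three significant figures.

0.721 kg/m³

For an instantaneous plane source, C(x,t) = M/(n_e·A·√(4πDt)) · exp(−(x−vt)²/(4Dt)), with n_e·A the pore (flow) area.
Plume center vt = 0.482 × 10.8 = 5.2056 m, so the well at 5.97 m is 0.7644 m downgradient of the peak.
√(4πDt) = 10.45 m, giving peak height M/(n_e·A·√(4πDt)) = 79.3/(0.31 × 33.4 × 10.45) = 0.7329 kg/m³.
(x−vt)²/(4Dt) = (0.7644)²/(4 × 0.805 × 10.8) = 0.01680; exp(−0.01680) = 0.9833.
C = 0.7329 × 0.9833 = 0.721 kg/m³.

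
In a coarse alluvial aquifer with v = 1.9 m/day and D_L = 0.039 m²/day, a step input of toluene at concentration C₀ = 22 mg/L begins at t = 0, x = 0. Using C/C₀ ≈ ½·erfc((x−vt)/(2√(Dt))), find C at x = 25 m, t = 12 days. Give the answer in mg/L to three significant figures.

For a continuous step input, C/C₀ ≈ ½·erfc((x−vt)/(2√(Dt))).
vt = 1.9 × 12 = 22.8 m and 2√(Dt) = 2√(0.039 × 12) = 1.368 m.
Argument (x−vt)/(2√(Dt)) = (25 − 22.8)/1.368 = 1.608; ½·erfc(1.608) = 0.01148.
C = 22 × 0.01148 = 0.253 mg/L.

0.253 mg/L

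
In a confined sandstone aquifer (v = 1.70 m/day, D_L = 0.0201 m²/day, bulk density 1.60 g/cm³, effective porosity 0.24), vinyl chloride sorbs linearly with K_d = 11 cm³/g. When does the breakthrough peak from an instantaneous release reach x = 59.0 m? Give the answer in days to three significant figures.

2580 days

Retardation factor R = 1 + ρ_b·K_d/n = 1 + 1.60 × 11/0.24 = 74.33.
Sorption retards both mechanisms: v_R = v/R = 0.02287 m/day, D_R = D/R = 0.0002704 m²/day.
Peak time from v_R²t² + 2D_R t − x² = 0: t = (√(D_R² + v_R²x²) − D_R)/v_R².
√(D_R² + v_R²x²) = √(0.0002704² + 0.02287² × 59.0²) = 1.349; v_R² = 0.0005230.
t = (1.349 − 0.0002704)/0.0005230 = 2580 days.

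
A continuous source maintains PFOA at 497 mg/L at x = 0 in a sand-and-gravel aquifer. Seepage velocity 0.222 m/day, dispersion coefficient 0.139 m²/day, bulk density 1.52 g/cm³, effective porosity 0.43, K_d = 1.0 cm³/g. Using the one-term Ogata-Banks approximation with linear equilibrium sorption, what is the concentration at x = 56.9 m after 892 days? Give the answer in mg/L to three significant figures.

18.3 mg/L

Retardation factor R = 1 + ρ_b·K_d/n = 1 + 1.52 × 1.0/0.43 = 4.535.
Sorption retards both mechanisms: v_R = v/R = 0.04895 m/day, D_R = D/R = 0.03065 m²/day.
v_R·t = 0.04895 × 892 = 43.6634 m; 2√(D_R t) = 10.46 m; argument = (56.9 − 43.6634)/10.46 = 1.265.
C = C₀ × ½·erfc(1.265) = 497 × 0.03681 = 18.3 mg/L.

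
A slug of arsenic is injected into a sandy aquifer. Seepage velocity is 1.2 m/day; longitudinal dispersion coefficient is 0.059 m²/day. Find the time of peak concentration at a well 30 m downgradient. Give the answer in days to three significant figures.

For the 1D instantaneous-source solution, setting ∂C/∂t = 0 at fixed x gives v²t² + 2Dt − x² = 0, so t = (√(D² + v²x²) − D)/v².
√(D² + v²x²) = √(0.059² + 1.2² × 30²) = 36.00; v² = 1.44.
t = (36.00 − 0.059)/1.44 = 25.0 days (vs. the pure-advection estimate x/v = 25.0 d).

25.0 days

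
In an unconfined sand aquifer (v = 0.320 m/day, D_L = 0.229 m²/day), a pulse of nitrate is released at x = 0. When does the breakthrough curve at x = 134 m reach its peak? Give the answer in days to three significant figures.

For the 1D instantaneous-source solution, setting ∂C/∂t = 0 at fixed x gives v²t² + 2Dt − x² = 0, so t = (√(D² + v²x²) − D)/v².
√(D² + v²x²) = √(0.229² + 0.320² × 134²) = 42.88; v² = 0.1024.
t = (42.88 − 0.229)/0.1024 = 417 days (vs. the pure-advection estimate x/v = 419 d).

417 days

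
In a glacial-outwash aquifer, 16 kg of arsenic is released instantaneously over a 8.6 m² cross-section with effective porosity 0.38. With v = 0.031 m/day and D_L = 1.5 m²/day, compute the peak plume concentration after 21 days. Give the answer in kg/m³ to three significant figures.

0.246 kg/m³

The peak of an instantaneous 1D plume sits at x = vt; there the Gaussian factor is 1 and C_max = M/(n_e·A·√(4πDt)), where n_e·A is the pore area the mass is dissolved in.
√(4πDt) = √(4π × 1.5 × 21) = 19.90 m, so C_max = 16/(0.38 × 8.6 × 19.90) = 0.246 kg/m³.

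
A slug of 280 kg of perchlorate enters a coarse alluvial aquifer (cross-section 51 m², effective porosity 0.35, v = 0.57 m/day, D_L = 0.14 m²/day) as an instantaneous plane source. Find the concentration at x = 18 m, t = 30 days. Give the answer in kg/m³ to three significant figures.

2.06 kg/m³

For an instantaneous plane source, C(x,t) = M/(n_e·A·√(4πDt)) · exp(−(x−vt)²/(4Dt)), with n_e·A the pore (flow) area.
Plume center vt = 0.57 × 30 = 17.1 m, so the well at 18 m is 0.9 m downgradient of the peak.
√(4πDt) = 7.265 m, giving peak height M/(n_e·A·√(4πDt)) = 280/(0.35 × 51 × 7.265) = 2.159 kg/m³.
(x−vt)²/(4Dt) = (0.9)²/(4 × 0.14 × 30) = 0.04821; exp(−0.04821) = 0.9529.
C = 2.159 × 0.9529 = 2.06 kg/m³.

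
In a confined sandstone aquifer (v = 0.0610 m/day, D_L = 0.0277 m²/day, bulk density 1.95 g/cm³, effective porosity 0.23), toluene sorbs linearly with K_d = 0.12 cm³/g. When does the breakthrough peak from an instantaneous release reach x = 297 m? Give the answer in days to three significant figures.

Retardation factor R = 1 + ρ_b·K_d/n = 1 + 1.95 × 0.12/0.23 = 2.017.
Sorption retards both mechanisms: v_R = v/R = 0.03024 m/day, D_R = D/R = 0.01373 m²/day.
Peak time from v_R²t² + 2D_R t − x² = 0: t = (√(D_R² + v_R²x²) − D_R)/v_R².
√(D_R² + v_R²x²) = √(0.01373² + 0.03024² × 297²) = 8.981; v_R² = 0.0009145.
t = (8.981 − 0.01373)/0.0009145 = 9810 days.

9810 days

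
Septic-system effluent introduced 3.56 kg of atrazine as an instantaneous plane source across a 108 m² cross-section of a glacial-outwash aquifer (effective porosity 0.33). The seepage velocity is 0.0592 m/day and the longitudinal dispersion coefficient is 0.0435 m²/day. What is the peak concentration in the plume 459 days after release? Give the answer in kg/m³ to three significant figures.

The peak of an instantaneous 1D plume sits at x = vt; there the Gaussian factor is 1 and C_max = M/(n_e·A·√(4πDt)), where n_e·A is the pore area the mass is dissolved in.
√(4πDt) = √(4π × 0.0435 × 459) = 15.84 m, so C_max = 3.56/(0.33 × 108 × 15.84) = 0.00631 kg/m³.

0.00631 kg/m³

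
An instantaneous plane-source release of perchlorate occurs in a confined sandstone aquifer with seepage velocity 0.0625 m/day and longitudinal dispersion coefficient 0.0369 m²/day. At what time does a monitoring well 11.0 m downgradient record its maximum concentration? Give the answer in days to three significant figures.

For the 1D instantaneous-source solution, setting ∂C/∂t = 0 at fixed x gives v²t² + 2Dt − x² = 0, so t = (√(D² + v²x²) − D)/v².
√(D² + v²x²) = √(0.0369² + 0.0625² × 11.0²) = 0.6885; v² = 0.00390625.
t = (0.6885 − 0.0369)/0.00390625 = 167 days (vs. the pure-advection estimate x/v = 176 d).

167 days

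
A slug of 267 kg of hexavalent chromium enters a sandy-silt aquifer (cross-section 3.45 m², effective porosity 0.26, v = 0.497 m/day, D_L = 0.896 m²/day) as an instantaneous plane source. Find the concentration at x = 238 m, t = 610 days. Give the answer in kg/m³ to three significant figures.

For an instantaneous plane source, C(x,t) = M/(n_e·A·√(4πDt)) · exp(−(x−vt)²/(4Dt)), with n_e·A the pore (flow) area.
Plume center vt = 0.497 × 610 = 303.17 m, so the well at 238 m is 65.17 m upgradient of the peak.
√(4πDt) = 82.88 m, giving peak height M/(n_e·A·√(4πDt)) = 267/(0.26 × 3.45 × 82.88) = 3.591 kg/m³.
(x−vt)²/(4Dt) = (-65.17)²/(4 × 0.896 × 610) = 1.943; exp(−1.943) = 0.1433.
C = 3.591 × 0.1433 = 0.515 kg/m³.

0.515 kg/m³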